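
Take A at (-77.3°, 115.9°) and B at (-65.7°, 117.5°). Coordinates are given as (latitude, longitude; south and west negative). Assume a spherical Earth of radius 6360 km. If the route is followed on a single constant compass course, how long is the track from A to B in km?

Rhumb course C = atan2(Δλ, Δψ) with Δψ = ln[tan(π/4+φ₂/2)/tan(π/4+φ₁/2)] = +0.6599, Δλ = +0.0279 → C = 2.42°
d = R·|Δφ| / |cos C| = 6360·0.20246 / 0.99911 = 1289 km

1289 km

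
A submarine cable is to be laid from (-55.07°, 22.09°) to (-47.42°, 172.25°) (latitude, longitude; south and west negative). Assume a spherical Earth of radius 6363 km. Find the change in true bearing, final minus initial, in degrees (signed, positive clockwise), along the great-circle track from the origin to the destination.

At departure: θ₁ = atan2(sin Δλ cos φ₂, cos φ₁ sin φ₂ − sin φ₁ cos φ₂ cos Δλ) = 159.55°
At arrival: θ₂ = atan2(sin Δλ cos φ₁, −cos φ₂ sin φ₁ + sin φ₂ cos φ₁ cos Δλ) = 17.20°
Δθ = θ₂ − θ₁ = -142.3°

-142.3°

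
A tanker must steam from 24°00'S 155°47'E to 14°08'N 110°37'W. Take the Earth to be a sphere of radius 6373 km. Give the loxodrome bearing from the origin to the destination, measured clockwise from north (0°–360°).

67.4°

Meridional parts: M(φ₁)=-0.4317, M(φ₂)=+0.2492 → ΔM = +0.6809;  Δλ = +1.6336 rad
tan C = Δλ / ΔM = +2.3992 → C = 67.37°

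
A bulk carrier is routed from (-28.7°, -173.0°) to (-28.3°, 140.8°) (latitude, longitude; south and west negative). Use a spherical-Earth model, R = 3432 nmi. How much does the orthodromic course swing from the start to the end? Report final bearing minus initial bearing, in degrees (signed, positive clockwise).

+23.0°

Initial bearing θ₁ = atan2(sin Δλ cos φ₂, cos φ₁ sin φ₂ − sin φ₁ cos φ₂ cos Δλ) = 259.03°
Final bearing θ₂ = (initial bearing from the destination back to the start) + 180° = 282.04°
Δθ = θ₂ − θ₁ = +23.0°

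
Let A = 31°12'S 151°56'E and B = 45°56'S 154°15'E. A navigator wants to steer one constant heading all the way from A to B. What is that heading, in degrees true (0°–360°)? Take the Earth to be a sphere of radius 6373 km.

Meridional parts: M(φ₁)=-0.5736, M(φ₂)=-0.9046 → ΔM = -0.3310;  Δλ = +0.0404 rad
tan C = Δλ / ΔM = -0.1222 → C = 173.03°

173.0°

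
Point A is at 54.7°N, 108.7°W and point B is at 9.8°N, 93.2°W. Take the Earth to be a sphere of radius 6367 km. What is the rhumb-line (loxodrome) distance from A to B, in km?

5179 km

Rhumb course C = atan2(Δλ, Δψ) with Δψ = ln[tan(π/4+φ₂/2)/tan(π/4+φ₁/2)] = -0.9733, Δλ = +0.2705 → C = 164.47°
d = R·|Δφ| / |cos C| = 6367·0.78365 / 0.96347 = 5179 km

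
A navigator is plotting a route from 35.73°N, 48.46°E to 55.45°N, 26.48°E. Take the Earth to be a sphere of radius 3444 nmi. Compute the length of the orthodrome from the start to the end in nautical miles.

cos σ = sin φ₁ sin φ₂ + cos φ₁ cos φ₂ cos Δλ
      = sin(35.73°)sin(55.45°) + cos(35.73°)cos(55.45°)cos(-21.98°) = 0.9079
σ = 24.785° → d = Rσ = 3444·0.43257 = 1490 nmi

1490 nmi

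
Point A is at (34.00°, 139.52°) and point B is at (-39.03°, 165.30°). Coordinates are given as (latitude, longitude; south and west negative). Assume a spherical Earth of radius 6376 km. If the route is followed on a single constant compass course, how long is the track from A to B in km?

Δψ = ln[tan(π/4+φ₂/2)/tan(π/4+φ₁/2)] = -1.3726;  Δφ = -1.2746 rad,  Δλ = +0.4499 rad
q = Δφ/Δψ = 0.9286
d = R·√(Δφ² + q²Δλ²) = 6376·1.34135 = 8552 km

8552 km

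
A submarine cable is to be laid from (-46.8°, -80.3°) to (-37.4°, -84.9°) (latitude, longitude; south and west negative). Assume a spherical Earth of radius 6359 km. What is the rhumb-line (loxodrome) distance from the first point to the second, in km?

Rhumb course C = atan2(Δλ, Δψ) with Δψ = ln[tan(π/4+φ₂/2)/tan(π/4+φ₁/2)] = +0.2218, Δλ = -0.0803 → C = 340.10°
d = R·|Δφ| / |cos C| = 6359·0.16406 / 0.94028 = 1110 km

1110 km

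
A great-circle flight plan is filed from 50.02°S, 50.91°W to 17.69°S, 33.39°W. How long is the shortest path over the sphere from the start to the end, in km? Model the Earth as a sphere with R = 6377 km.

3924 km

cos σ = sin φ₁ sin φ₂ + cos φ₁ cos φ₂ cos Δλ
      = sin(-50.02°)sin(-17.69°) + cos(-50.02°)cos(-17.69°)cos(17.52°) = 0.8166
σ = 35.256° → d = Rσ = 6377·0.61532 = 3924 km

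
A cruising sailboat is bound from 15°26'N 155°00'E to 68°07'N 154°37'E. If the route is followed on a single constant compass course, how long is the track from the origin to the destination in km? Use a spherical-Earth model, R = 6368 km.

Δψ = ln[tan(π/4+φ₂/2)/tan(π/4+φ₁/2)] = +1.3707;  Δφ = +0.9195 rad,  Δλ = -0.0067 rad
q = Δφ/Δψ = 0.6708
d = R·√(Δφ² + q²Δλ²) = 6368·0.91951 = 5855 km

5855 km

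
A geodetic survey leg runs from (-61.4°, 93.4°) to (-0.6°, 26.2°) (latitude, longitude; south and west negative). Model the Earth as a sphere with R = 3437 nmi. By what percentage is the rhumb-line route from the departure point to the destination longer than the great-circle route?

2.0%

Great circle: σ = 1.3749 rad → d_gc = Rσ = 4725.4 nmi
Rhumb: Δφ = +1.0612, Δλ = -1.1729, Δψ = +1.3564, q = Δφ/Δψ = 0.7823 → d_rh = R√(Δφ²+q²Δλ²) = 4821.6 nmi
Excess = (4821.6 − 4725.4) / 4725.4 = 96.2 / 4725.4 = 2.04% ≈ 2.0%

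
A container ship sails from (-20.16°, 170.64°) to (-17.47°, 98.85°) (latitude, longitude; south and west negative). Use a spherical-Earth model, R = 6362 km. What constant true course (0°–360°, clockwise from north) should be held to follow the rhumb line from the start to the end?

Δψ = ln[tan(π/4+φ₂/2)/tan(π/4+φ₁/2)] = +0.0496
Δλ = -1.2530 rad (taken the short way round)
course = atan2(Δλ, Δψ) = 272.27°

272.3°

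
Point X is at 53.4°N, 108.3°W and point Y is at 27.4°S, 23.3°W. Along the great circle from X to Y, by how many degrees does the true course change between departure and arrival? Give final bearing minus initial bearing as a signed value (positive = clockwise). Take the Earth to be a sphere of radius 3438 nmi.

Initial bearing θ₁ = atan2(sin Δλ cos φ₂, cos φ₁ sin φ₂ − sin φ₁ cos φ₂ cos Δλ) = 110.83°
Final bearing θ₂ = (initial bearing from the destination back to the start) + 180° = 141.12°
Δθ = θ₂ − θ₁ = +30.3°

+30.3°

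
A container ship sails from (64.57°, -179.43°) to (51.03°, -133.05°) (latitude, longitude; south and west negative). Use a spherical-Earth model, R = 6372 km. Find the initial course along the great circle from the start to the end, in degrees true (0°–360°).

97.3°

θ = atan2( sin Δλ·cos φ₂ ,  cos φ₁ sin φ₂ − sin φ₁ cos φ₂ cos Δλ )
  = atan2(+0.4553, -0.0580) = 97.26°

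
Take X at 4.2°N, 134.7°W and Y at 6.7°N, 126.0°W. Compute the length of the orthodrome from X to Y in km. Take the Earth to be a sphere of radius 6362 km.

Haversine: a = sin²(Δφ/2)+cos φ₁ cos φ₂ sin²(Δλ/2) = 0.00617;  σ = 2·atan2(√a,√(1−a))
σ = 9.014° → d = Rσ = 6362·0.15732 = 1001 km

1001 km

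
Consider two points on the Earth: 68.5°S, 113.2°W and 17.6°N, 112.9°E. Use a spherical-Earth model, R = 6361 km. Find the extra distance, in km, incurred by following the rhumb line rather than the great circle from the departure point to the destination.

Great circle: cos σ = sin φ₁ sin φ₂ + cos φ₁ cos φ₂ cos Δλ,  σ = 2.1218 rad → d_gc = 13497.0 km
Rhumb line: Δψ = +1.9736, q = Δφ/Δψ = 0.7614, d_rh = R√(Δφ²+q²Δλ²) = 14815.1 km
Excess = 14815.1 − 13497.0 = 1318.1 ≈ 1318 km

1318 km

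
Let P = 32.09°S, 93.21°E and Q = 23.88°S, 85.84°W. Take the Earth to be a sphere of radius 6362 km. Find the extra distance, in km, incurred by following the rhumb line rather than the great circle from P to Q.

Great circle: cos σ = sin φ₁ sin φ₂ + cos φ₁ cos φ₂ cos Δλ,  σ = 2.1646 rad → d_gc = 13771.2 km
Rhumb line: Δψ = +0.1625, q = Δφ/Δψ = 0.8819, d_rh = R√(Δφ²+q²Δλ²) = 17556.8 km
Excess = 17556.8 − 13771.2 = 3785.6 ≈ 3786 km

3786 km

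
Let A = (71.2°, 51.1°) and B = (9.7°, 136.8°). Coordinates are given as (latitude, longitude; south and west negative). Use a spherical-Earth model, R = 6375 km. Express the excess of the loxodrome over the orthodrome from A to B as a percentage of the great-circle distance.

Great circle: σ = 1.3864 rad → d_gc = Rσ = 8838.5 km
Rhumb: Δφ = -1.0734, Δλ = +1.4957, Δψ = -1.6284, q = Δφ/Δψ = 0.6592 → d_rh = R√(Δφ²+q²Δλ²) = 9291.4 km
Excess = (9291.4 − 8838.5) / 8838.5 = 452.9 / 8838.5 = 5.12% ≈ 5.1%

5.1%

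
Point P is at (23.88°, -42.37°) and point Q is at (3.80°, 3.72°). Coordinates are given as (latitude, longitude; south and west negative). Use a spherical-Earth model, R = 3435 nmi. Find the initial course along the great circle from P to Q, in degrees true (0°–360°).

107.0°

θ = atan2( sin Δλ·cos φ₂ ,  cos φ₁ sin φ₂ − sin φ₁ cos φ₂ cos Δλ )
  = atan2(+0.7188, -0.2195) = 106.98°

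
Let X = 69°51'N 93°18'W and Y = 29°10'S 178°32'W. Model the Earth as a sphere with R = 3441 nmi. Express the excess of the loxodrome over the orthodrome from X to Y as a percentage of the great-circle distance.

2.5%

Great circle: σ = 2.0181 rad → d_gc = Rσ = 6944.2 nmi
Rhumb: Δφ = -1.7282, Δλ = -1.4876, Δψ = -2.2604, q = Δφ/Δψ = 0.7646 → d_rh = R√(Δφ²+q²Δλ²) = 7118.9 nmi
Excess = (7118.9 − 6944.2) / 6944.2 = 174.7 / 6944.2 = 2.52% ≈ 2.5%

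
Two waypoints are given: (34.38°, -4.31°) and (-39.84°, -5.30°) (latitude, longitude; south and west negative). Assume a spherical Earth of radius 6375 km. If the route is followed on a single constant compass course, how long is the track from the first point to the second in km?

8259 km

Δψ = ln[tan(π/4+φ₂/2)/tan(π/4+φ₁/2)] = -1.3989;  Δφ = -1.2954 rad,  Δλ = -0.0173 rad
q = Δφ/Δψ = 0.9260
d = R·√(Δφ² + q²Δλ²) = 6375·1.29548 = 8259 km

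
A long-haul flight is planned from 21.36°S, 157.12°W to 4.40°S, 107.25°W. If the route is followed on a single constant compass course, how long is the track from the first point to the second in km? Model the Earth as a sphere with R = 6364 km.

5698 km

Δψ = ln[tan(π/4+φ₂/2)/tan(π/4+φ₁/2)] = +0.3049;  Δφ = +0.2960 rad,  Δλ = +0.8704 rad
q = Δφ/Δψ = 0.9709
d = R·√(Δφ² + q²Δλ²) = 6364·0.89541 = 5698 km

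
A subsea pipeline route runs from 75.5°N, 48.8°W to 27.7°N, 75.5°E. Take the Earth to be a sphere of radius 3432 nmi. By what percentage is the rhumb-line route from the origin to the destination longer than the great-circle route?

15.4%

Great circle: σ = 1.2397 rad → d_gc = Rσ = 4254.5 nmi
Rhumb: Δφ = -0.8343, Δλ = +2.1694, Δψ = -1.5584, q = Δφ/Δψ = 0.5353 → d_rh = R√(Δφ²+q²Δλ²) = 4907.7 nmi
Excess = (4907.7 − 4254.5) / 4254.5 = 653.2 / 4254.5 = 15.353% ≈ 15.4%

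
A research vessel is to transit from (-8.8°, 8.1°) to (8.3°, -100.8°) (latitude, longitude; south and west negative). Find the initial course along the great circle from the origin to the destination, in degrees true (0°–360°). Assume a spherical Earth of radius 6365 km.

275.7°

N = sin Δλ·cos φ₂ = -0.9362;  D = cos φ₁ sin φ₂ − sin φ₁ cos φ₂ cos Δλ = +0.0936
initial course = atan2(N, D) = 275.71°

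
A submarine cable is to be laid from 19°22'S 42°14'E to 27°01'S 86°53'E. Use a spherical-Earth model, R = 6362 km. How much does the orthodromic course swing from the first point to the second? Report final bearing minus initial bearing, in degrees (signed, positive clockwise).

At departure: θ₁ = atan2(sin Δλ cos φ₂, cos φ₁ sin φ₂ − sin φ₁ cos φ₂ cos Δλ) = 109.23°
At arrival: θ₂ = atan2(sin Δλ cos φ₁, −cos φ₂ sin φ₁ + sin φ₂ cos φ₁ cos Δλ) = 90.82°
Δθ = θ₂ − θ₁ = -18.4°

-18.4°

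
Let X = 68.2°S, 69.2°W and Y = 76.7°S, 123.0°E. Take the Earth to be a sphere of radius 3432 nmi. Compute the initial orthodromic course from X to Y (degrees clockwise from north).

θ = atan2( sin Δλ·cos φ₂ ,  cos φ₁ sin φ₂ − sin φ₁ cos φ₂ cos Δλ )
  = atan2(-0.0486, -0.5702) = 184.87°

184.9°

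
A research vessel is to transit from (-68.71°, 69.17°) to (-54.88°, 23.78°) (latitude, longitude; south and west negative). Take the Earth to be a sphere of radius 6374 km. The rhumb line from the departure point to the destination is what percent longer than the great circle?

Great circle: σ = 0.4303 rad → d_gc = Rσ = 2743.0 km
Rhumb: Δφ = +0.2414, Δλ = -0.7922, Δψ = +0.5209, q = Δφ/Δψ = 0.4633 → d_rh = R√(Δφ²+q²Δλ²) = 2800.2 km
Excess = (2800.2 − 2743.0) / 2743.0 = 57.2 / 2743.0 = 2.09% ≈ 2.1%

2.1%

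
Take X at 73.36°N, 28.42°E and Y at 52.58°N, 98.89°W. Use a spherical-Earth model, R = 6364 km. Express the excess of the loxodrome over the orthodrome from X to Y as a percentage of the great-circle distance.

19.8%

Great circle: σ = 0.8560 rad → d_gc = Rσ = 5447.5 km
Rhumb: Δφ = -0.3627, Δλ = -2.2220, Δψ = -0.8398, q = Δφ/Δψ = 0.4319 → d_rh = R√(Δφ²+q²Δλ²) = 6528.5 km
Excess = (6528.5 − 5447.5) / 5447.5 = 1081.0 / 5447.5 = 19.84% ≈ 19.8%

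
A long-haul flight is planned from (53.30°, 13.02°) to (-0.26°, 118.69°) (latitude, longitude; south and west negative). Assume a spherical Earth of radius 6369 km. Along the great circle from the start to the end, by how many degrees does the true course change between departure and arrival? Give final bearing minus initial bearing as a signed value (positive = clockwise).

+66.8°

Initial bearing θ₁ = atan2(sin Δλ cos φ₂, cos φ₁ sin φ₂ − sin φ₁ cos φ₂ cos Δλ) = 77.48°
Final bearing θ₂ = (initial bearing from the destination back to the start) + 180° = 144.31°
Δθ = θ₂ − θ₁ = +66.8°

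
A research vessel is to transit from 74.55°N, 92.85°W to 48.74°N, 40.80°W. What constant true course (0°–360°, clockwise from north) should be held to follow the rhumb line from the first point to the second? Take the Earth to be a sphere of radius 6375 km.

138.3°

Meridional parts: M(φ₁)=+1.9977, M(φ₂)=+0.9769 → ΔM = -1.0208;  Δλ = +0.9084 rad
tan C = Δλ / ΔM = -0.8900 → C = 138.33°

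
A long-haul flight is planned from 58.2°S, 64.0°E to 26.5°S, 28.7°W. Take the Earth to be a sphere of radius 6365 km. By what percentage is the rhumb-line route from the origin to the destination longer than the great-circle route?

Great circle: σ = 1.2057 rad → d_gc = Rσ = 7674.5 km
Rhumb: Δφ = +0.5533, Δλ = -1.6179, Δψ = +0.7758, q = Δφ/Δψ = 0.7131 → d_rh = R√(Δφ²+q²Δλ²) = 8144.6 km
Excess = (8144.6 − 7674.5) / 7674.5 = 470.1 / 7674.5 = 6.13% ≈ 6.1%

6.1%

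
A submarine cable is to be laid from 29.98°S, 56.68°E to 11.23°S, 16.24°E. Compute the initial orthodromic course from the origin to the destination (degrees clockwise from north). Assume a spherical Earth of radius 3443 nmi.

287.8°

N = sin Δλ·cos φ₂ = -0.6362;  D = cos φ₁ sin φ₂ − sin φ₁ cos φ₂ cos Δλ = +0.2043
initial course = atan2(N, D) = 287.81°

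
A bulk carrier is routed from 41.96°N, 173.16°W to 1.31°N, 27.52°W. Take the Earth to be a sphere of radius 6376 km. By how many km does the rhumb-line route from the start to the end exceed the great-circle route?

1218 km

Great circle: cos σ = sin φ₁ sin φ₂ + cos φ₁ cos φ₂ cos Δλ,  σ = 2.2123 rad → d_gc = 14105.7 km
Rhumb line: Δψ = -0.7854, q = Δφ/Δψ = 0.9034, d_rh = R√(Δφ²+q²Δλ²) = 15324.0 km
Excess = 15324.0 − 14105.7 = 1218.3 ≈ 1218 km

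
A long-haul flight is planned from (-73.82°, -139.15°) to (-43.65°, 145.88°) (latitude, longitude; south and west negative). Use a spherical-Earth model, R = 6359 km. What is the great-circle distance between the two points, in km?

cos σ = sin φ₁ sin φ₂ + cos φ₁ cos φ₂ cos Δλ
      = sin(-73.82°)sin(-43.65°) + cos(-73.82°)cos(-43.65°)cos(-74.97°) = 0.7152
σ = 44.341° → d = Rσ = 6359·0.77389 = 4921 km

4921 km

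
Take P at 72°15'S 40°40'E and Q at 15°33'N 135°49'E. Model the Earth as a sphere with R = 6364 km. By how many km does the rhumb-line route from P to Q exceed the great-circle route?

548 km

Great circle: cos σ = sin φ₁ sin φ₂ + cos φ₁ cos φ₂ cos Δλ,  σ = 1.8563 rad → d_gc = 11813.8 km
Rhumb line: Δψ = +2.1317, q = Δφ/Δψ = 0.7188, d_rh = R√(Δφ²+q²Δλ²) = 12362.2 km
Excess = 12362.2 − 11813.8 = 548.4 ≈ 548 km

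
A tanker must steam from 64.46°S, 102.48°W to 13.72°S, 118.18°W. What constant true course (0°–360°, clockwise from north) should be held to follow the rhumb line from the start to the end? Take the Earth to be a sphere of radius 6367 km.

Δψ = ln[tan(π/4+φ₂/2)/tan(π/4+φ₁/2)] = +1.2426
Δλ = -0.2740 rad (taken the short way round)
course = atan2(Δλ, Δψ) = 347.56°

347.6°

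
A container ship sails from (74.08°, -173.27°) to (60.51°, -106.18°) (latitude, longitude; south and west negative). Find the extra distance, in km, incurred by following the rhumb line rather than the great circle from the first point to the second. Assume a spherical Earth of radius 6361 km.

153 km

Great circle: cos σ = sin φ₁ sin φ₂ + cos φ₁ cos φ₂ cos Δλ,  σ = 0.4743 rad → d_gc = 3016.9 km
Rhumb line: Δψ = -0.6324, q = Δφ/Δψ = 0.3745, d_rh = R√(Δφ²+q²Δλ²) = 3170.2 km
Excess = 3170.2 − 3016.9 = 153.3 ≈ 153 km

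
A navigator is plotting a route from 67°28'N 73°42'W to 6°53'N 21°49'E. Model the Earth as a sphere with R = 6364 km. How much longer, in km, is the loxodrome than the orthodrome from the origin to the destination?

562 km

Great circle: cos σ = sin φ₁ sin φ₂ + cos φ₁ cos φ₂ cos Δλ,  σ = 1.4966 rad → d_gc = 9524.4 km
Rhumb line: Δψ = -1.4929, q = Δφ/Δψ = 0.7083, d_rh = R√(Δφ²+q²Δλ²) = 10086.7 km
Excess = 10086.7 − 9524.4 = 562.3 ≈ 562 km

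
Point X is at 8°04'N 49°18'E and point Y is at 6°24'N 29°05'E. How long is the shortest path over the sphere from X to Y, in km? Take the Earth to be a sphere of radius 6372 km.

Haversine: a = sin²(Δφ/2)+cos φ₁ cos φ₂ sin²(Δλ/2) = 0.03052;  σ = 2·atan2(√a,√(1−a))
σ = 20.123° → d = Rσ = 6372·0.35120 = 2238 km

2238 km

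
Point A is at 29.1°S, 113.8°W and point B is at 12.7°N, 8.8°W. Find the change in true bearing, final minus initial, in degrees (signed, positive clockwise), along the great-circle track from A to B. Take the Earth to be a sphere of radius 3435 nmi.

At departure: θ₁ = atan2(sin Δλ cos φ₂, cos φ₁ sin φ₂ − sin φ₁ cos φ₂ cos Δλ) = 85.79°
At arrival: θ₂ = atan2(sin Δλ cos φ₁, −cos φ₂ sin φ₁ + sin φ₂ cos φ₁ cos Δλ) = 63.29°
Δθ = θ₂ − θ₁ = -22.5°

-22.5°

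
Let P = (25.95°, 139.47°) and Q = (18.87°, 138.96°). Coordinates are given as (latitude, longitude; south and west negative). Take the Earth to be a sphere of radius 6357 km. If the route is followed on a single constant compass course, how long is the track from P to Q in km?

787 km

Δψ = ln[tan(π/4+φ₂/2)/tan(π/4+φ₁/2)] = -0.1338;  Δφ = -0.1236 rad,  Δλ = -0.0089 rad
q = Δφ/Δψ = 0.9237
d = R·√(Δφ² + q²Δλ²) = 6357·0.12384 = 787 km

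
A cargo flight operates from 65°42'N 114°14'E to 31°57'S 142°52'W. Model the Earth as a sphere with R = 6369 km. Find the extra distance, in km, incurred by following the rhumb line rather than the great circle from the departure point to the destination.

421 km

Great circle: cos σ = sin φ₁ sin φ₂ + cos φ₁ cos φ₂ cos Δλ,  σ = 2.1655 rad → d_gc = 13792.0 km
Rhumb line: Δψ = -2.1248, q = Δφ/Δψ = 0.8021, d_rh = R√(Δφ²+q²Δλ²) = 14212.9 km
Excess = 14212.9 − 13792.0 = 420.9 ≈ 421 km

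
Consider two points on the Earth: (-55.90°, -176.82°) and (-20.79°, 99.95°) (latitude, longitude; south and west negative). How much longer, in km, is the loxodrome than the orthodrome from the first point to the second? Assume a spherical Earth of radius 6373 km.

319 km

Great circle: cos σ = sin φ₁ sin φ₂ + cos φ₁ cos φ₂ cos Δλ,  σ = 1.2071 rad → d_gc = 7693.05 km
Rhumb line: Δψ = +0.8108, q = Δφ/Δψ = 0.7557, d_rh = R√(Δφ²+q²Δλ²) = 8012.50 km
Excess = 8012.50 − 7693.05 = 319.45 ≈ 319 km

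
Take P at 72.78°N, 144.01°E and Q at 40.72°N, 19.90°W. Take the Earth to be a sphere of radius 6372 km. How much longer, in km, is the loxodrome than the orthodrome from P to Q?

Great circle: cos σ = sin φ₁ sin φ₂ + cos φ₁ cos φ₂ cos Δλ,  σ = 1.1510 rad → d_gc = 7334.4 km
Rhumb line: Δψ = -1.1083, q = Δφ/Δψ = 0.5049, d_rh = R√(Δφ²+q²Δλ²) = 9869.5 km
Excess = 9869.5 − 7334.4 = 2535.1 ≈ 2535 km

2535 km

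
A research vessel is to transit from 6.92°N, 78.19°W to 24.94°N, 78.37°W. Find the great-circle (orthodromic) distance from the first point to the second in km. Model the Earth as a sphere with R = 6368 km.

Haversine: a = sin²(Δφ/2)+cos φ₁ cos φ₂ sin²(Δλ/2) = 0.02453;  σ = 2·atan2(√a,√(1−a))
σ = 18.021° → d = Rσ = 6368·0.31452 = 2003 km

2003 km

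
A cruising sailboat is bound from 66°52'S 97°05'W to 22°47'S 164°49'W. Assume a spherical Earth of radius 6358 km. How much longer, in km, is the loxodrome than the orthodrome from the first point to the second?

224 km

Great circle: cos σ = sin φ₁ sin φ₂ + cos φ₁ cos φ₂ cos Δλ,  σ = 1.0548 rad → d_gc = 6706.7 km
Rhumb line: Δψ = +1.1778, q = Δφ/Δψ = 0.6532, d_rh = R√(Δφ²+q²Δλ²) = 6930.9 km
Excess = 6930.9 − 6706.7 = 224.2 ≈ 224 km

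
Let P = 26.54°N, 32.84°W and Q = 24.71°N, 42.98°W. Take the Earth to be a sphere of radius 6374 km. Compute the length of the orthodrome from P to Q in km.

cos σ = sin φ₁ sin φ₂ + cos φ₁ cos φ₂ cos Δλ
      = sin(26.54°)sin(24.71°) + cos(26.54°)cos(24.71°)cos(-10.14°) = 0.9868
σ = 9.321° → d = Rσ = 6374·0.16269 = 1037 km

1037 km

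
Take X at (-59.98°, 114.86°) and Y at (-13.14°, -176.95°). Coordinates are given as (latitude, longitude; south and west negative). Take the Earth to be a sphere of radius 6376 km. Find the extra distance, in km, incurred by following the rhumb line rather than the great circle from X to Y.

Great circle: cos σ = sin φ₁ sin φ₂ + cos φ₁ cos φ₂ cos Δλ,  σ = 1.1833 rad → d_gc = 7544.90 km
Rhumb line: Δψ = +1.0849, q = Δφ/Δψ = 0.7535, d_rh = R√(Δφ²+q²Δλ²) = 7737.38 km
Excess = 7737.38 − 7544.90 = 192.48 ≈ 192 km

192 km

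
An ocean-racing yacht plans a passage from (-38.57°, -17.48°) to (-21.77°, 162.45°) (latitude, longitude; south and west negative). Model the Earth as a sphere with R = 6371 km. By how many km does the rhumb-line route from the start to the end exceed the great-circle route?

3988 km

Great circle: cos σ = sin φ₁ sin φ₂ + cos φ₁ cos φ₂ cos Δλ,  σ = 2.0885 rad → d_gc = 13305.6 km
Rhumb line: Δψ = +0.3412, q = Δφ/Δψ = 0.8593, d_rh = R√(Δφ²+q²Δλ²) = 17293.9 km
Excess = 17293.9 − 13305.6 = 3988.3 ≈ 3988 km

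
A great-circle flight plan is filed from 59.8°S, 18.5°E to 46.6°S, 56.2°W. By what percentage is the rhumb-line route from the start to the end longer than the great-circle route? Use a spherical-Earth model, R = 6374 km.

5.0%

Great circle: σ = 0.7682 rad → d_gc = Rσ = 4896.5 km
Rhumb: Δφ = +0.2304, Δλ = -1.3038, Δψ = +0.3886, q = Δφ/Δψ = 0.5929 → d_rh = R√(Δφ²+q²Δλ²) = 5141.3 km
Excess = (5141.3 − 4896.5) / 4896.5 = 244.8 / 4896.5 = 5.00% ≈ 5.0%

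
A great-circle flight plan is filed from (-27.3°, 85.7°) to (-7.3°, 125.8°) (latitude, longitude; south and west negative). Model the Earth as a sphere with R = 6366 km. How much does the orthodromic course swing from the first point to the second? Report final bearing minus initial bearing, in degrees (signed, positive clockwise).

At departure: θ₁ = atan2(sin Δλ cos φ₂, cos φ₁ sin φ₂ − sin φ₁ cos φ₂ cos Δλ) = 69.80°
At arrival: θ₂ = atan2(sin Δλ cos φ₁, −cos φ₂ sin φ₁ + sin φ₂ cos φ₁ cos Δλ) = 57.22°
Δθ = θ₂ − θ₁ = -12.6°

-12.6°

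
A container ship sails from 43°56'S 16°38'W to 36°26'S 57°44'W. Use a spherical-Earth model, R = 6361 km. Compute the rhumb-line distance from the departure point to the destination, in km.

Rhumb course C = atan2(Δλ, Δψ) with Δψ = ln[tan(π/4+φ₂/2)/tan(π/4+φ₁/2)] = +0.1716, Δλ = -0.7173 → C = 283.46°
d = R·|Δφ| / |cos C| = 6361·0.13090 / 0.23270 = 3578 km

3578 km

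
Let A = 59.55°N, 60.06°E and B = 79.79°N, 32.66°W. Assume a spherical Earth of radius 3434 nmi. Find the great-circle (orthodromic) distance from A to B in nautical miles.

Haversine: a = sin²(Δφ/2)+cos φ₁ cos φ₂ sin²(Δλ/2) = 0.07792;  σ = 2·atan2(√a,√(1−a))
σ = 32.418° → d = Rσ = 3434·0.56580 = 1943 nmi

1943 nmi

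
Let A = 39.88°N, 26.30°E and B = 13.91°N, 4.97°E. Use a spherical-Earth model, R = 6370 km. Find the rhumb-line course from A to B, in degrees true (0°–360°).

Δψ = ln[tan(π/4+φ₂/2)/tan(π/4+φ₁/2)] = -0.5150
Δλ = -0.3723 rad (taken the short way round)
course = atan2(Δλ, Δψ) = 215.86°

215.9°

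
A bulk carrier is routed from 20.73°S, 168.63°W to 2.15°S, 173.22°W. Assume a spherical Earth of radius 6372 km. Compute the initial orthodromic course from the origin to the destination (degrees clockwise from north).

345.9°

θ = atan2( sin Δλ·cos φ₂ ,  cos φ₁ sin φ₂ − sin φ₁ cos φ₂ cos Δλ )
  = atan2(-0.0800, +0.3175) = 345.86°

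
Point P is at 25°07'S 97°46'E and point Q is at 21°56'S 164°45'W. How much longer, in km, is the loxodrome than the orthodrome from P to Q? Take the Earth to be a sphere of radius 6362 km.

249 km

Great circle: cos σ = sin φ₁ sin φ₂ + cos φ₁ cos φ₂ cos Δλ,  σ = 1.5216 rad → d_gc = 9680.5 km
Rhumb line: Δψ = +0.0606, q = Δφ/Δψ = 0.9167, d_rh = R√(Δφ²+q²Δλ²) = 9929.2 km
Excess = 9929.2 − 9680.5 = 248.7 ≈ 249 km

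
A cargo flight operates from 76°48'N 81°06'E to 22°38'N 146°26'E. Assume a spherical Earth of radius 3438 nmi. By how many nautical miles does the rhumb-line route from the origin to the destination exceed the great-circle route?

132 nmi

Great circle: cos σ = sin φ₁ sin φ₂ + cos φ₁ cos φ₂ cos Δλ,  σ = 1.0898 rad → d_gc = 3746.9 nmi
Rhumb line: Δψ = -1.7510, q = Δφ/Δψ = 0.5399, d_rh = R√(Δφ²+q²Δλ²) = 3878.7 nmi
Excess = 3878.7 − 3746.9 = 131.8 ≈ 132 nmi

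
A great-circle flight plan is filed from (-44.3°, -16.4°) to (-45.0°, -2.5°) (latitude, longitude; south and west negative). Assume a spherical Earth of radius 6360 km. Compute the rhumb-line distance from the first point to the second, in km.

1100 km

Rhumb course C = atan2(Δλ, Δψ) with Δψ = ln[tan(π/4+φ₂/2)/tan(π/4+φ₁/2)] = -0.0172, Δλ = +0.2426 → C = 94.05°
d = R·|Δφ| / |cos C| = 6360·0.01222 / 0.07061 = 1100 km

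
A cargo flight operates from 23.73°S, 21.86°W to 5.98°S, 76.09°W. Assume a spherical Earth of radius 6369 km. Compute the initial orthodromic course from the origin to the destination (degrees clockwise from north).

N = sin Δλ·cos φ₂ = -0.8070;  D = cos φ₁ sin φ₂ − sin φ₁ cos φ₂ cos Δλ = +0.1386
initial course = atan2(N, D) = 279.74°

279.7°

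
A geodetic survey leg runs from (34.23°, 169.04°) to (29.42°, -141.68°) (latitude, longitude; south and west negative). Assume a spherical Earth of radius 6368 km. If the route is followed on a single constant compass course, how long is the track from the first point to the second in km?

Δψ = ln[tan(π/4+φ₂/2)/tan(π/4+φ₁/2)] = -0.0989;  Δφ = -0.0840 rad,  Δλ = +0.8601 rad
q = Δφ/Δψ = 0.8492
d = R·√(Δφ² + q²Δλ²) = 6368·0.73522 = 4682 km

4682 km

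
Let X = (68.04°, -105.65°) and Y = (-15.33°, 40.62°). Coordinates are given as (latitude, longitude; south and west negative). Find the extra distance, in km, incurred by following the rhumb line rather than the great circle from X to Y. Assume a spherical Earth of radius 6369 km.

1790 km

Great circle: cos σ = sin φ₁ sin φ₂ + cos φ₁ cos φ₂ cos Δλ,  σ = 2.1474 rad → d_gc = 13676.5 km
Rhumb line: Δψ = -1.9106, q = Δφ/Δψ = 0.7616, d_rh = R√(Δφ²+q²Δλ²) = 15466.7 km
Excess = 15466.7 − 13676.5 = 1790.2 ≈ 1790 km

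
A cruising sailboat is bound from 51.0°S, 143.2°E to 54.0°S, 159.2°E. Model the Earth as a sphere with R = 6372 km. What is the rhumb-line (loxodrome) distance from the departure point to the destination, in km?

Rhumb course C = atan2(Δλ, Δψ) with Δψ = ln[tan(π/4+φ₂/2)/tan(π/4+φ₁/2)] = -0.0861, Δλ = +0.2793 → C = 107.13°
d = R·|Δφ| / |cos C| = 6372·0.05236 / 0.29449 = 1133 km

1133 km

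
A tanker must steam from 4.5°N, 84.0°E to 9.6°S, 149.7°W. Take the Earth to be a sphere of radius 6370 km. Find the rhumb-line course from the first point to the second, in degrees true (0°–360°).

Δψ = ln[tan(π/4+φ₂/2)/tan(π/4+φ₁/2)] = -0.2470
Δλ = +2.2044 rad (taken the short way round)
course = atan2(Δλ, Δψ) = 96.39°

96.4°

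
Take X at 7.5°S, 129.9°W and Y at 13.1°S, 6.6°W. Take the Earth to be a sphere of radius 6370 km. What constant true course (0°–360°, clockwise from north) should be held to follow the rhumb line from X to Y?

Δψ = ln[tan(π/4+φ₂/2)/tan(π/4+φ₁/2)] = -0.0994
Δλ = +2.1520 rad (taken the short way round)
course = atan2(Δλ, Δψ) = 92.64°

92.6°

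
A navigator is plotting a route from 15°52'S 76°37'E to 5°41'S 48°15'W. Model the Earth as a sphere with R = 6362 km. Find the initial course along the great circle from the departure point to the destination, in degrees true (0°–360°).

θ = atan2( sin Δλ·cos φ₂ ,  cos φ₁ sin φ₂ − sin φ₁ cos φ₂ cos Δλ )
  = atan2(-0.8165, -0.2508) = 252.93°

252.9°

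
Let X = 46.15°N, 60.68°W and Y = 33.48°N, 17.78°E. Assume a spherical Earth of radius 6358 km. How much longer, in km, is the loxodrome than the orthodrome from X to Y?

Great circle: cos σ = sin φ₁ sin φ₂ + cos φ₁ cos φ₂ cos Δλ,  σ = 1.0316 rad → d_gc = 6559.1 km
Rhumb line: Δψ = -0.2893, q = Δφ/Δψ = 0.7644, d_rh = R√(Δφ²+q²Δλ²) = 6801.8 km
Excess = 6801.8 − 6559.1 = 242.7 ≈ 243 km

243 km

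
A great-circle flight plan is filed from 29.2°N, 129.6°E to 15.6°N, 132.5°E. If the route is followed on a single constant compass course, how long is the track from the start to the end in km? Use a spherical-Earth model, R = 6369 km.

1541 km

Rhumb course C = atan2(Δλ, Δψ) with Δψ = ln[tan(π/4+φ₂/2)/tan(π/4+φ₁/2)] = -0.2575, Δλ = +0.0506 → C = 168.88°
d = R·|Δφ| / |cos C| = 6369·0.23736 / 0.98123 = 1541 km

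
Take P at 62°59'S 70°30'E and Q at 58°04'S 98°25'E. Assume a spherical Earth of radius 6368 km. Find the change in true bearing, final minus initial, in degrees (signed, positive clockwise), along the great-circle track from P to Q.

Initial bearing θ₁ = atan2(sin Δλ cos φ₂, cos φ₁ sin φ₂ − sin φ₁ cos φ₂ cos Δλ) = 82.89°
Final bearing θ₂ = (initial bearing from the destination back to the start) + 180° = 58.45°
Δθ = θ₂ − θ₁ = -24.4°

-24.4°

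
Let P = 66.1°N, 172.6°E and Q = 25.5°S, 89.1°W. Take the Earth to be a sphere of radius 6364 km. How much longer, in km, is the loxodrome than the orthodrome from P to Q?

426 km

Great circle: cos σ = sin φ₁ sin φ₂ + cos φ₁ cos φ₂ cos Δλ,  σ = 2.0335 rad → d_gc = 12941.3 km
Rhumb line: Δψ = -2.0134, q = Δφ/Δψ = 0.7941, d_rh = R√(Δφ²+q²Δλ²) = 13367.2 km
Excess = 13367.2 − 12941.3 = 425.9 ≈ 426 km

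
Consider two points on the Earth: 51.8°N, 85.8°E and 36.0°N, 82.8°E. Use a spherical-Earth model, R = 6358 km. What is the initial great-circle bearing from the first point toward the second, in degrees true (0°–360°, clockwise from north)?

188.9°

θ = atan2( sin Δλ·cos φ₂ ,  cos φ₁ sin φ₂ − sin φ₁ cos φ₂ cos Δλ )
  = atan2(-0.0423, -0.2714) = 188.87°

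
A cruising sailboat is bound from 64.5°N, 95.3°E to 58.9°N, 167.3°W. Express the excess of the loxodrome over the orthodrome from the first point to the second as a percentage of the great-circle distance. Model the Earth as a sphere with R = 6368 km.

10.6%

Great circle: σ = 0.7314 rad → d_gc = Rσ = 4657.8 km
Rhumb: Δφ = -0.0977, Δλ = +1.7000, Δψ = -0.2068, q = Δφ/Δψ = 0.4726 → d_rh = R√(Δφ²+q²Δλ²) = 5153.7 km
Excess = (5153.7 − 4657.8) / 4657.8 = 495.9 / 4657.8 = 10.647% ≈ 10.6%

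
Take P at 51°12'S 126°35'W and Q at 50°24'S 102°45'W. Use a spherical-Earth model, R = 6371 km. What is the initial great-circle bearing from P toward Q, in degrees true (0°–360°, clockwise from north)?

N = sin Δλ·cos φ₂ = +0.2576;  D = cos φ₁ sin φ₂ − sin φ₁ cos φ₂ cos Δλ = -0.0284
initial course = atan2(N, D) = 96.29°

96.3°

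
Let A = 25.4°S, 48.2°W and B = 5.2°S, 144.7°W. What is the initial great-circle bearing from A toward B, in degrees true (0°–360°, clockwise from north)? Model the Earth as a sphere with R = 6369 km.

262.5°

N = sin Δλ·cos φ₂ = -0.9895;  D = cos φ₁ sin φ₂ − sin φ₁ cos φ₂ cos Δλ = -0.1302
initial course = atan2(N, D) = 262.50°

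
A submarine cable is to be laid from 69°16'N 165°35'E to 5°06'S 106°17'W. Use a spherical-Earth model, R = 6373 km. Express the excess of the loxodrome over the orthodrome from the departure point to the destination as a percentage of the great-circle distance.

4.2%

Great circle: σ = 1.6425 rad → d_gc = Rσ = 10467.7 km
Rhumb: Δφ = -1.2979, Δλ = +1.5382, Δψ = -1.7878, q = Δφ/Δψ = 0.7260 → d_rh = R√(Δφ²+q²Δλ²) = 10912.2 km
Excess = (10912.2 − 10467.7) / 10467.7 = 444.5 / 10467.7 = 4.246% ≈ 4.2%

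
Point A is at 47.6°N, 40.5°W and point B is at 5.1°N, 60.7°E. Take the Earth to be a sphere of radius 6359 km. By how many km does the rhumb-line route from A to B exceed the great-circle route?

395 km

Great circle: cos σ = sin φ₁ sin φ₂ + cos φ₁ cos φ₂ cos Δλ,  σ = 1.6357 rad → d_gc = 10401.1 km
Rhumb line: Δψ = -0.8579, q = Δφ/Δψ = 0.8646, d_rh = R√(Δφ²+q²Δλ²) = 10795.7 km
Excess = 10795.7 − 10401.1 = 394.6 ≈ 395 km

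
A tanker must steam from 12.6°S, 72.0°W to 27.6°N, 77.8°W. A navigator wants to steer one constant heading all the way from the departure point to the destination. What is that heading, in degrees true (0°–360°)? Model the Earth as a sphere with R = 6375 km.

Meridional parts: M(φ₁)=-0.2217, M(φ₂)=+0.5015 → ΔM = +0.7232;  Δλ = -0.1012 rad
tan C = Δλ / ΔM = -0.1400 → C = 352.03°

352.0°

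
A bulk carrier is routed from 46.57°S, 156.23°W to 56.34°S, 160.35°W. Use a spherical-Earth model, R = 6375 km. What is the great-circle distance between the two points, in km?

1123 km

Haversine: a = sin²(Δφ/2)+cos φ₁ cos φ₂ sin²(Δλ/2) = 0.00774;  σ = 2·atan2(√a,√(1−a))
σ = 10.097° → d = Rσ = 6375·0.17623 = 1123 km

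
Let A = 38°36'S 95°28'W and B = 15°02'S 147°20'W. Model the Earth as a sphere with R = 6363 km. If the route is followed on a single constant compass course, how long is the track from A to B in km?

5719 km

Rhumb course C = atan2(Δλ, Δψ) with Δψ = ln[tan(π/4+φ₂/2)/tan(π/4+φ₁/2)] = +0.4659, Δλ = -0.9052 → C = 297.23°
d = R·|Δφ| / |cos C| = 6363·0.41132 / 0.45761 = 5719 km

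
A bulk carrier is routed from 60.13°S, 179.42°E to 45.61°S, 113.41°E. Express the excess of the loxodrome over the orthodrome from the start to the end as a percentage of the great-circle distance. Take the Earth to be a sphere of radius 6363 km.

Great circle: σ = 0.7055 rad → d_gc = Rσ = 4488.8 km
Rhumb: Δφ = +0.2534, Δλ = -1.1521, Δψ = +0.4250, q = Δφ/Δψ = 0.5963 → d_rh = R√(Δφ²+q²Δλ²) = 4659.2 km
Excess = (4659.2 − 4488.8) / 4488.8 = 170.4 / 4488.8 = 3.80% ≈ 3.8%

3.8%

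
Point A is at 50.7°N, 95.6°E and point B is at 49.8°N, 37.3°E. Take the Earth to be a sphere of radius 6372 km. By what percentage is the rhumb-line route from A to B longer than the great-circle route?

2.7%

Great circle: σ = 0.6336 rad → d_gc = Rσ = 4037.5 km
Rhumb: Δφ = -0.0157, Δλ = -1.0175, Δψ = -0.0246, q = Δφ/Δψ = 0.6394 → d_rh = R√(Δφ²+q²Δλ²) = 4147.0 km
Excess = (4147.0 − 4037.5) / 4037.5 = 109.5 / 4037.5 = 2.71% ≈ 2.7%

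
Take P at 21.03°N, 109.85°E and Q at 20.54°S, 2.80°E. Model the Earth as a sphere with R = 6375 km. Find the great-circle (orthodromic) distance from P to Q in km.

Haversine: a = sin²(Δφ/2)+cos φ₁ cos φ₂ sin²(Δλ/2) = 0.69109;  σ = 2·atan2(√a,√(1−a))
σ = 112.469° → d = Rσ = 6375·1.96296 = 12514 km

12514 km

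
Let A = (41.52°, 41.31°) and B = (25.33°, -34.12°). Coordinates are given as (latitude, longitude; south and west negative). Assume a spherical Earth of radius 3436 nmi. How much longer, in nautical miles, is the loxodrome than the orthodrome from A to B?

97 nmi

Great circle: cos σ = sin φ₁ sin φ₂ + cos φ₁ cos φ₂ cos Δλ,  σ = 1.0997 rad → d_gc = 3778.6 nmi
Rhumb line: Δψ = -0.3407, q = Δφ/Δψ = 0.8294, d_rh = R√(Δφ²+q²Δλ²) = 3875.3 nmi
Excess = 3875.3 − 3778.6 = 96.7 ≈ 97 nmi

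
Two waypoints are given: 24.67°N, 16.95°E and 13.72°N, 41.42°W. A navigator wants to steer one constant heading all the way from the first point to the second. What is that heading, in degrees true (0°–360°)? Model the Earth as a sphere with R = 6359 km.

258.7°

Δψ = ln[tan(π/4+φ₂/2)/tan(π/4+φ₁/2)] = -0.2027
Δλ = -1.0187 rad (taken the short way round)
course = atan2(Δλ, Δψ) = 258.74°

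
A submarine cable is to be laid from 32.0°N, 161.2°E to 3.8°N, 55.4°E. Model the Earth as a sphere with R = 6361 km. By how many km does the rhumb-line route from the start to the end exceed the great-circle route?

Great circle: cos σ = sin φ₁ sin φ₂ + cos φ₁ cos φ₂ cos Δλ,  σ = 1.7673 rad → d_gc = 11242.0 km
Rhumb line: Δψ = -0.5237, q = Δφ/Δψ = 0.9399, d_rh = R√(Δφ²+q²Δλ²) = 11475.2 km
Excess = 11475.2 − 11242.0 = 233.2 ≈ 233 km

233 km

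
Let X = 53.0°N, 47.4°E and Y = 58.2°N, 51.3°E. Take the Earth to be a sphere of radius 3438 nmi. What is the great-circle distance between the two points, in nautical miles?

cos σ = sin φ₁ sin φ₂ + cos φ₁ cos φ₂ cos Δλ
      = sin(53.00°)sin(58.20°) + cos(53.00°)cos(58.20°)cos(3.90°) = 0.9952
σ = 5.645° → d = Rσ = 3438·0.09853 = 339 nmi

339 nmi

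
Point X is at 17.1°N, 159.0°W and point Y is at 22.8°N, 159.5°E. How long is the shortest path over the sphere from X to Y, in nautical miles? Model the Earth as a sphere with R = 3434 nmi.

2355 nmi

Haversine: a = sin²(Δφ/2)+cos φ₁ cos φ₂ sin²(Δλ/2) = 0.11307;  σ = 2·atan2(√a,√(1−a))
σ = 39.298° → d = Rσ = 3434·0.68589 = 2355 nmi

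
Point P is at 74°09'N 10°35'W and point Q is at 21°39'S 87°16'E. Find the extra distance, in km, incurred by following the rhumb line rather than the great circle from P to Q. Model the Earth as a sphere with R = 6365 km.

Great circle: cos σ = sin φ₁ sin φ₂ + cos φ₁ cos φ₂ cos Δλ,  σ = 1.9710 rad → d_gc = 12545.2 km
Rhumb line: Δψ = -2.3590, q = Δφ/Δψ = 0.7088, d_rh = R√(Δφ²+q²Δλ²) = 13138.6 km
Excess = 13138.6 − 12545.2 = 593.4 ≈ 593 km

593 km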